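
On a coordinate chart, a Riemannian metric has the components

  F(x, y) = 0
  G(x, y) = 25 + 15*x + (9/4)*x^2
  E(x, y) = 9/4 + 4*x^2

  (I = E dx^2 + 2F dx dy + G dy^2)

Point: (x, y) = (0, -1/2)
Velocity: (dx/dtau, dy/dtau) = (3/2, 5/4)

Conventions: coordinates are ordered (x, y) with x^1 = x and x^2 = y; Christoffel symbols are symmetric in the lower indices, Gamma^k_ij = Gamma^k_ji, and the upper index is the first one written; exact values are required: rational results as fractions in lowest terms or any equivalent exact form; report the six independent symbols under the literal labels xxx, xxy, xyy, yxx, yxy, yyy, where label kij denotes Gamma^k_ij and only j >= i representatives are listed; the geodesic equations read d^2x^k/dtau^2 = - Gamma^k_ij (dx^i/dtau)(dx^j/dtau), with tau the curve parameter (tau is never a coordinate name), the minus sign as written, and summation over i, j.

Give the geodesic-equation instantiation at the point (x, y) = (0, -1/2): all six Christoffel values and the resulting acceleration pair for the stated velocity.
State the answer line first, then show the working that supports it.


Answer: Gamma_xxx = 0, Gamma_xxy = 0, Gamma_xyy = -10/3, Gamma_yxx = 0, Gamma_yxy = 3/10, Gamma_yyy = 0; accelerations (d^2x/dtau^2, d^2y/dtau^2) = (125/24, -9/8)

E = 9/4, F = 0, G = 25 at the point
E_x = 0, E_y = 0, F_x = 0, F_y = 0, G_x = 15, G_y = 0
EG - F^2 = 225/4;  g^inv = (4/225) * [[25, 0], [0, 9/4]]
first-kind symbols [ij,l] = (1/2)(d_i g_jl + d_j g_il - d_l g_ij): [xx,x] = E_x/2 = 0, [xx,y] = F_x - E_y/2 = 0, [xy,x] = E_y/2 = 0, [xy,y] = G_x/2 = 15/2, [yy,x] = F_y - G_x/2 = -15/2, [yy,y] = G_y/2 = 0
Gamma^x_ij = (G*[ij,x] - F*[ij,y])/(EG - F^2), Gamma^y_ij = (E*[ij,y] - F*[ij,x])/(EG - F^2)
Gamma_xxx = 0, Gamma_xxy = 0, Gamma_xyy = -10/3, Gamma_yxx = 0, Gamma_yxy = 3/10, Gamma_yyy = 0
d^2x/dtau^2 = -(Gamma_xxx*(3/2)^2 + 2*Gamma_xxy*(3/2)*(5/4) + Gamma_xyy*(5/4)^2) = 125/24
d^2y/dtau^2 = -(Gamma_yxx*(3/2)^2 + 2*Gamma_yxy*(3/2)*(5/4) + Gamma_yyy*(5/4)^2) = -9/8


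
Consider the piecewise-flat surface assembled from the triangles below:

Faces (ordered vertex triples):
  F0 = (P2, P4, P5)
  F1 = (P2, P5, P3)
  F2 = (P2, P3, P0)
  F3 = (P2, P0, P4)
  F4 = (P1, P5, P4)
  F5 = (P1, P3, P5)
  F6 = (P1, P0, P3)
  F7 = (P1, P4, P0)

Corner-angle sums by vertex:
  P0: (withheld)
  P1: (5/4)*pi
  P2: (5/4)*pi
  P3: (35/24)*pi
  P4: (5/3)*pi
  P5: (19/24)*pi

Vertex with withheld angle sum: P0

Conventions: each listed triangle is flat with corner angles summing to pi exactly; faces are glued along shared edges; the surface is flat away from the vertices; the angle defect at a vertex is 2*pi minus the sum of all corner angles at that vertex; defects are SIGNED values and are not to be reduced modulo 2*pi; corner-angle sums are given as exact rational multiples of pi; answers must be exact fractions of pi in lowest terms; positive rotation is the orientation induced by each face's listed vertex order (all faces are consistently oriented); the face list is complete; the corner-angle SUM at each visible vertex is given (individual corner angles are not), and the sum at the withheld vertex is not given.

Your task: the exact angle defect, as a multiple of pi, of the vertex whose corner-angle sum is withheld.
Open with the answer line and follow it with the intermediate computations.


Answer: defect(P0) = (5/12)*pi

V = 6, E = 12, F = 8; chi = V - E + F = 2
Gauss-Bonnet: total defect = 2*pi*chi = 4*pi; visible defects sum to (43/12)*pi


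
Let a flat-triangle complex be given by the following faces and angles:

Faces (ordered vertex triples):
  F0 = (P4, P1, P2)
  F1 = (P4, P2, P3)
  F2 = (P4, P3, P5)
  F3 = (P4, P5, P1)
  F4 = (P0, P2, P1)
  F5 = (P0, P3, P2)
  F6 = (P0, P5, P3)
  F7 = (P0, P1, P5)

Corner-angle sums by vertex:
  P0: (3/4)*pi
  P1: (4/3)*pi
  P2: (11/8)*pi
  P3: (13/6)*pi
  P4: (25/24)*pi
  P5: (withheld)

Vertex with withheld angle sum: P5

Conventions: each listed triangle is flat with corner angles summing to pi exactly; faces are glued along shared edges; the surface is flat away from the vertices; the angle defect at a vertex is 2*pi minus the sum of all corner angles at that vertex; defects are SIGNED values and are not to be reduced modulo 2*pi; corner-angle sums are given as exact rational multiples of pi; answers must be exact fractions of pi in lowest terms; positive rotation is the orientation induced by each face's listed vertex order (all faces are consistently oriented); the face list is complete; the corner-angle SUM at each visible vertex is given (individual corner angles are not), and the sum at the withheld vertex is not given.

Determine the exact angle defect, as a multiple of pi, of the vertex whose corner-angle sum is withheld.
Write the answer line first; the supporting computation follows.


Answer: defect(P5) = (2/3)*pi

V = 6, E = 12, F = 8; chi = V - E + F = 2
Gauss-Bonnet: total defect = 2*pi*chi = 4*pi; visible defects sum to (10/3)*pi


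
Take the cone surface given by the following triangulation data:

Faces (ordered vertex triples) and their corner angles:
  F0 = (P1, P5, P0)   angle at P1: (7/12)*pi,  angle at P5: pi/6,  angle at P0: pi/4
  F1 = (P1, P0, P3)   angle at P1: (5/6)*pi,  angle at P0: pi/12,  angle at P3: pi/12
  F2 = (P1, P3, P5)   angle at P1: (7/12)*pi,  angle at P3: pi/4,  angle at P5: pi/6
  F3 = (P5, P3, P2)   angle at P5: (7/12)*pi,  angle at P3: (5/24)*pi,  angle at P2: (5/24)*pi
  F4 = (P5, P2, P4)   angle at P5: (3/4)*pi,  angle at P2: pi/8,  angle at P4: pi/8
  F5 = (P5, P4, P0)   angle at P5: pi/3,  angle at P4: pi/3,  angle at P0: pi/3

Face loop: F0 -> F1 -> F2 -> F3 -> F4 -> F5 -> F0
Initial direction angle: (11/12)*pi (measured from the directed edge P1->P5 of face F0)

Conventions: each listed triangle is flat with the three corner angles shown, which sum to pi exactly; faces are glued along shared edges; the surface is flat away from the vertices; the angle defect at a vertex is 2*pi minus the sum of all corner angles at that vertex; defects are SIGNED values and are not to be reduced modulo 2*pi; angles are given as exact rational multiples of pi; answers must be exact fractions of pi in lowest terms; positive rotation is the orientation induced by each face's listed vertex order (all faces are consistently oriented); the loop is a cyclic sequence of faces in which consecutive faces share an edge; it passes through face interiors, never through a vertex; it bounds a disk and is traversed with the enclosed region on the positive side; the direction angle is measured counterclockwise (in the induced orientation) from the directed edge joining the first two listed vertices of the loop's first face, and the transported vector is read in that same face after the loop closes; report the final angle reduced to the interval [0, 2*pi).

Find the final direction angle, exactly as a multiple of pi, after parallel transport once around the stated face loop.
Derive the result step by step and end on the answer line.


enclosed vertex P1: corner angles sum to 2*pi, defect = 2*pi - 2*pi = 0
enclosed vertex P5: corner angles sum to 2*pi, defect = 2*pi - 2*pi = 0
by Gauss-Bonnet the loop rotates the vector by the enclosed defect sum (positive orientation, mod 2*pi)
final angle = (11/12)*pi + 0 = (11/12)*pi (mod 2*pi)

Answer: final direction angle = (11/12)*pi


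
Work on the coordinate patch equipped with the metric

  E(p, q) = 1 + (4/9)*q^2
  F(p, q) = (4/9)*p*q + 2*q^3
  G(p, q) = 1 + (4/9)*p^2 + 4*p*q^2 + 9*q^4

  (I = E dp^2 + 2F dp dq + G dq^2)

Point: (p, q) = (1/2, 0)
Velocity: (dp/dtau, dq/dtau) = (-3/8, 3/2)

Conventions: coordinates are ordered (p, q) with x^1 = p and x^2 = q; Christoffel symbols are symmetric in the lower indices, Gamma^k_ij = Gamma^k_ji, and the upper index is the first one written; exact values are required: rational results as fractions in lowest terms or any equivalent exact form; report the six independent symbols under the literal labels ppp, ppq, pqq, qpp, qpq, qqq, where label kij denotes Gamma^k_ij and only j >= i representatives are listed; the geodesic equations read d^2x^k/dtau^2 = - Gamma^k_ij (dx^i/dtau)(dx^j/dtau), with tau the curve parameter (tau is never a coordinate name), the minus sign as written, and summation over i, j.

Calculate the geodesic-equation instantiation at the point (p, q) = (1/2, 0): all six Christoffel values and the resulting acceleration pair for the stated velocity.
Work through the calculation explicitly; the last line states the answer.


E = 1, F = 0, G = 10/9 at the point
E_p = 0, E_q = 0, F_p = 0, F_q = 2/9, G_p = 4/9, G_q = 0
EG - F^2 = 10/9;  g^inv = (9/10) * [[10/9, 0], [0, 1]]
first-kind symbols [ij,l] = (1/2)(d_i g_jl + d_j g_il - d_l g_ij): [pp,p] = E_p/2 = 0, [pp,q] = F_p - E_q/2 = 0, [pq,p] = E_q/2 = 0, [pq,q] = G_p/2 = 2/9, [qq,p] = F_q - G_p/2 = 0, [qq,q] = G_q/2 = 0
Gamma^p_ij = (G*[ij,p] - F*[ij,q])/(EG - F^2), Gamma^q_ij = (E*[ij,q] - F*[ij,p])/(EG - F^2)
Gamma_ppp = 0, Gamma_ppq = 0, Gamma_pqq = 0, Gamma_qpp = 0, Gamma_qpq = 1/5, Gamma_qqq = 0
d^2p/dtau^2 = -(Gamma_ppp*(-3/8)^2 + 2*Gamma_ppq*(-3/8)*(3/2) + Gamma_pqq*(3/2)^2) = 0
d^2q/dtau^2 = -(Gamma_qpp*(-3/8)^2 + 2*Gamma_qpq*(-3/8)*(3/2) + Gamma_qqq*(3/2)^2) = 9/40

Answer: Gamma_ppp = 0, Gamma_ppq = 0, Gamma_pqq = 0, Gamma_qpp = 0, Gamma_qpq = 1/5, Gamma_qqq = 0; accelerations (d^2p/dtau^2, d^2q/dtau^2) = (0, 9/40)


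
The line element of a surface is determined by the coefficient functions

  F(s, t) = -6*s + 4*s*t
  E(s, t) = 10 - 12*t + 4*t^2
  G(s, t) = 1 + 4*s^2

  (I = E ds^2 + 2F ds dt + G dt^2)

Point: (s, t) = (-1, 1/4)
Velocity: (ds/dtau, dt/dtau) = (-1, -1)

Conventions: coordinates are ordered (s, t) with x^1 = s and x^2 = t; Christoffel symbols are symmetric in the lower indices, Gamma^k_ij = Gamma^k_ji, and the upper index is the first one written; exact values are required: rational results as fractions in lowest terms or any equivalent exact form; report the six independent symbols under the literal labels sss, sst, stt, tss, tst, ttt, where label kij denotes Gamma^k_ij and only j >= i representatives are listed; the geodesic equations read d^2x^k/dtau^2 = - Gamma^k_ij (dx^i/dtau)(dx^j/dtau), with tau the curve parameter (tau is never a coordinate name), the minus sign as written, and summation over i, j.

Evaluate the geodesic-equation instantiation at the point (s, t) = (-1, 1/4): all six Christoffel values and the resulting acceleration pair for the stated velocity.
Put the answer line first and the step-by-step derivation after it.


Answer: Gamma_sss = 0, Gamma_sst = -4/9, Gamma_stt = 0, Gamma_tss = 0, Gamma_tst = -16/45, Gamma_ttt = 0; accelerations (d^2s/dtau^2, d^2t/dtau^2) = (8/9, 32/45)

E = 29/4, F = 5, G = 5 at the point
E_s = 0, E_t = -10, F_s = -5, F_t = -4, G_s = -8, G_t = 0
EG - F^2 = 45/4;  g^inv = (4/45) * [[5, -5], [-5, 29/4]]
first-kind symbols [ij,l] = (1/2)(d_i g_jl + d_j g_il - d_l g_ij): [ss,s] = E_s/2 = 0, [ss,t] = F_s - E_t/2 = 0, [st,s] = E_t/2 = -5, [st,t] = G_s/2 = -4, [tt,s] = F_t - G_s/2 = 0, [tt,t] = G_t/2 = 0
Gamma^s_ij = (G*[ij,s] - F*[ij,t])/(EG - F^2), Gamma^t_ij = (E*[ij,t] - F*[ij,s])/(EG - F^2)
Gamma_sss = 0, Gamma_sst = -4/9, Gamma_stt = 0, Gamma_tss = 0, Gamma_tst = -16/45, Gamma_ttt = 0
d^2s/dtau^2 = -(Gamma_sss*(-1)^2 + 2*Gamma_sst*(-1)*(-1) + Gamma_stt*(-1)^2) = 8/9
d^2t/dtau^2 = -(Gamma_tss*(-1)^2 + 2*Gamma_tst*(-1)*(-1) + Gamma_ttt*(-1)^2) = 32/45


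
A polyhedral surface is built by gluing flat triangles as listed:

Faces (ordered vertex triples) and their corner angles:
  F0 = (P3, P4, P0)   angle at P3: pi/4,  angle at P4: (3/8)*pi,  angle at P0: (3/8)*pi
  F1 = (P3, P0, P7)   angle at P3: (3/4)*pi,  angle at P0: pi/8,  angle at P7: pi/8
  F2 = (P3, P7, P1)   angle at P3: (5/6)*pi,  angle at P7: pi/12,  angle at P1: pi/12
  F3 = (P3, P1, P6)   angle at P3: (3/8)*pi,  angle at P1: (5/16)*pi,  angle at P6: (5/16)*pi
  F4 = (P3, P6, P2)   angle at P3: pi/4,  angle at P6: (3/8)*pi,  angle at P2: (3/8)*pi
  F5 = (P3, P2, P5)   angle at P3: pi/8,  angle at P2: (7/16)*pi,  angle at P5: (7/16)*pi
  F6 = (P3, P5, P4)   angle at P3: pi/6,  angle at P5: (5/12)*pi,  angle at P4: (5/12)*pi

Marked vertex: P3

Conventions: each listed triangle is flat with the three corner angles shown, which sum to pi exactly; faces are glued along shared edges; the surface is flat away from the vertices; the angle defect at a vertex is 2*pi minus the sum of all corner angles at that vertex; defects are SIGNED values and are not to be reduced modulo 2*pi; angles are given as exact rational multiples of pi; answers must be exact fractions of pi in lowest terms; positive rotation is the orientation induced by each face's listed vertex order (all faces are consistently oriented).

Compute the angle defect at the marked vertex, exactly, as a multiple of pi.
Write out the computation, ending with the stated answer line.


Sum of corner angles at P3: (11/4)*pi
defect = 2*pi - (11/4)*pi

Answer: defect(P3) = (-3/4)*pi


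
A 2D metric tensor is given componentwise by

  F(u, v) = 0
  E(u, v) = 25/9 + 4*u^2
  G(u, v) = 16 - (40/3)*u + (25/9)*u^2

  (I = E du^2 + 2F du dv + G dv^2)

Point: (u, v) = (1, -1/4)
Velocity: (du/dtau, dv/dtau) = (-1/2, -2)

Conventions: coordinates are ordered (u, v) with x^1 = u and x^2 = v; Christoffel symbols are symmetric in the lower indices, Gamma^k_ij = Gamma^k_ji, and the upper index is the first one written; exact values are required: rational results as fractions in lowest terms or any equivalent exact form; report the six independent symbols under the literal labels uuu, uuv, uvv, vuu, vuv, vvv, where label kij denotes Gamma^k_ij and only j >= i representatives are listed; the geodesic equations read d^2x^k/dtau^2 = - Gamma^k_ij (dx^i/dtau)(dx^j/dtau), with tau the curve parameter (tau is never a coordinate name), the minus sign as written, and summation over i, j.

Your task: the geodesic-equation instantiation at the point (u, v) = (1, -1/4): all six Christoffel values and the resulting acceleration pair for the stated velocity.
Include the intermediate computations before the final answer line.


E = 61/9, F = 0, G = 49/9 at the point
E_u = 8, E_v = 0, F_u = 0, F_v = 0, G_u = -70/9, G_v = 0
EG - F^2 = 2989/81;  g^inv = (81/2989) * [[49/9, 0], [0, 61/9]]
first-kind symbols [ij,l] = (1/2)(d_i g_jl + d_j g_il - d_l g_ij): [uu,u] = E_u/2 = 4, [uu,v] = F_u - E_v/2 = 0, [uv,u] = E_v/2 = 0, [uv,v] = G_u/2 = -35/9, [vv,u] = F_v - G_u/2 = 35/9, [vv,v] = G_v/2 = 0
Gamma^u_ij = (G*[ij,u] - F*[ij,v])/(EG - F^2), Gamma^v_ij = (E*[ij,v] - F*[ij,u])/(EG - F^2)
Gamma_uuu = 36/61, Gamma_uuv = 0, Gamma_uvv = 35/61, Gamma_vuu = 0, Gamma_vuv = -5/7, Gamma_vvv = 0
d^2u/dtau^2 = -(Gamma_uuu*(-1/2)^2 + 2*Gamma_uuv*(-1/2)*(-2) + Gamma_uvv*(-2)^2) = -149/61
d^2v/dtau^2 = -(Gamma_vuu*(-1/2)^2 + 2*Gamma_vuv*(-1/2)*(-2) + Gamma_vvv*(-2)^2) = 10/7

Answer: Gamma_uuu = 36/61, Gamma_uuv = 0, Gamma_uvv = 35/61, Gamma_vuu = 0, Gamma_vuv = -5/7, Gamma_vvv = 0; accelerations (d^2u/dtau^2, d^2v/dtau^2) = (-149/61, 10/7)


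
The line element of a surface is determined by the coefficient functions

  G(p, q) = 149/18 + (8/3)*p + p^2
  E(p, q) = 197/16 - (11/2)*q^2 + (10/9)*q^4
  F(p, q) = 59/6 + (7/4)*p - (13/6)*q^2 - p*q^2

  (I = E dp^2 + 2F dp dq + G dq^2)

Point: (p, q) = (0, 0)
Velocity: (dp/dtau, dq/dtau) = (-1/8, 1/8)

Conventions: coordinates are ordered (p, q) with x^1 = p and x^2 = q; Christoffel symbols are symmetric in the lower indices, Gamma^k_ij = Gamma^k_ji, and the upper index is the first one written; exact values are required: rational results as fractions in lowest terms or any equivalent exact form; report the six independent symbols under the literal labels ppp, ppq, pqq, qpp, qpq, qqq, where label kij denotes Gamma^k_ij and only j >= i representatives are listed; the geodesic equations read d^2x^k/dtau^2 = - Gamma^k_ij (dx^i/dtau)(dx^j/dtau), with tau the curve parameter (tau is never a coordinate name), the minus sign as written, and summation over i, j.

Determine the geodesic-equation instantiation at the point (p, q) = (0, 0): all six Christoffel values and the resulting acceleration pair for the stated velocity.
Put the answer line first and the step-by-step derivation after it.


Answer: Gamma_ppp = -708/215, Gamma_ppq = -3776/1505, Gamma_pqq = -9536/4515, Gamma_qpp = 1773/430, Gamma_qpq = 4728/1505, Gamma_qqq = 3776/1505; accelerations (d^2p/dtau^2, d^2q/dtau^2) = (437/72240, -1051/192640)

E = 197/16, F = 59/6, G = 149/18 at the point
E_p = 0, E_q = 0, F_p = 7/4, F_q = 0, G_p = 8/3, G_q = 0
EG - F^2 = 1505/288;  g^inv = (288/1505) * [[149/18, -59/6], [-59/6, 197/16]]
first-kind symbols [ij,l] = (1/2)(d_i g_jl + d_j g_il - d_l g_ij): [pp,p] = E_p/2 = 0, [pp,q] = F_p - E_q/2 = 7/4, [pq,p] = E_q/2 = 0, [pq,q] = G_p/2 = 4/3, [qq,p] = F_q - G_p/2 = -4/3, [qq,q] = G_q/2 = 0
Gamma^p_ij = (G*[ij,p] - F*[ij,q])/(EG - F^2), Gamma^q_ij = (E*[ij,q] - F*[ij,p])/(EG - F^2)
Gamma_ppp = -708/215, Gamma_ppq = -3776/1505, Gamma_pqq = -9536/4515, Gamma_qpp = 1773/430, Gamma_qpq = 4728/1505, Gamma_qqq = 3776/1505
d^2p/dtau^2 = -(Gamma_ppp*(-1/8)^2 + 2*Gamma_ppq*(-1/8)*(1/8) + Gamma_pqq*(1/8)^2) = 437/72240
d^2q/dtau^2 = -(Gamma_qpp*(-1/8)^2 + 2*Gamma_qpq*(-1/8)*(1/8) + Gamma_qqq*(1/8)^2) = -1051/192640


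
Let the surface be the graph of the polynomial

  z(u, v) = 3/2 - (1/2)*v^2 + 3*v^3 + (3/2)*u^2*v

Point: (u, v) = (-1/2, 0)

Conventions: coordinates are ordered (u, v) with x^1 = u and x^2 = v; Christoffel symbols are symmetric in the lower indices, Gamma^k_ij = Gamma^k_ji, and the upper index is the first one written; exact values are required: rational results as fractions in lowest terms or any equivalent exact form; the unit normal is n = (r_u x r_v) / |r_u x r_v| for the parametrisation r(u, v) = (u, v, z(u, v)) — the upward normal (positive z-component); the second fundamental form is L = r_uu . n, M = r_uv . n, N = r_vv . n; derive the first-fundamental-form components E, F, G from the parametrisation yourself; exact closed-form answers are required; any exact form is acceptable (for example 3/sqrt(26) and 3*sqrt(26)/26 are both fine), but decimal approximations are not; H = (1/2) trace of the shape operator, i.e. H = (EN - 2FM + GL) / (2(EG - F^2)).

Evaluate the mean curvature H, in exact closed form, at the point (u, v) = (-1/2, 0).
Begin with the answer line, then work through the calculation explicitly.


Answer: H = -256*sqrt(73)/5329

z_u = 0, z_v = 3/8, z_uu = 0, z_uv = -3/2, z_vv = -1
E = 1, F = 0, G = 73/64; answer radicand W^2 = 73/64
unnormalised second-form numerators: l = 0, m = -3/2, n = -1; L = l/sqrt(73/64), and similarly M = m/sqrt(W^2), N = n/sqrt(W^2)
H = (E*n - 2*F*m + G*l) / (2*(EG - F^2)*sqrt(W^2)); E*n - 2*F*m + G*l = -1, EG - F^2 = 73/64, so H = (-32/73)/sqrt(73/64)


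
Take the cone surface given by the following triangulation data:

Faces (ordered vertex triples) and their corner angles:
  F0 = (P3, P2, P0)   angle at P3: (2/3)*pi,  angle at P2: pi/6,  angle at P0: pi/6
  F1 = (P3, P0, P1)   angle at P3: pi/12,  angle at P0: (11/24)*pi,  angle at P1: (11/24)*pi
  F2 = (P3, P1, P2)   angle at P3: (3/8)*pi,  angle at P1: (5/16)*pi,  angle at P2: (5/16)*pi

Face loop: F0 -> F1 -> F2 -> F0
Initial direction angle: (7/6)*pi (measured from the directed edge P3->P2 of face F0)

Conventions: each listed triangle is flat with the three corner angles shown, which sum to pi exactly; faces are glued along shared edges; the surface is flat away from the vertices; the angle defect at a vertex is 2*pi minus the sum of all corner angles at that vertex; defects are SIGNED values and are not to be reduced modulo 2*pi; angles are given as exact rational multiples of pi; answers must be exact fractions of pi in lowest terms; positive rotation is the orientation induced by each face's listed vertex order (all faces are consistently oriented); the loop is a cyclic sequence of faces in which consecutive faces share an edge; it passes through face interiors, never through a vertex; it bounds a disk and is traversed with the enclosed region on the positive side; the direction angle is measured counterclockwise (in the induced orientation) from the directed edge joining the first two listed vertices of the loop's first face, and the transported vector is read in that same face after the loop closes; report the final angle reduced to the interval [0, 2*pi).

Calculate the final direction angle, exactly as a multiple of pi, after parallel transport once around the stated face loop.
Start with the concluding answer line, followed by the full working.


Answer: final direction angle = pi/24

enclosed vertex P3: corner angles sum to (9/8)*pi, defect = 2*pi - (9/8)*pi = (7/8)*pi
the rotation equals the total enclosed defect, so the final angle is initial + defects (mod 2*pi)
final angle = (7/6)*pi + (7/8)*pi = pi/24 (mod 2*pi)


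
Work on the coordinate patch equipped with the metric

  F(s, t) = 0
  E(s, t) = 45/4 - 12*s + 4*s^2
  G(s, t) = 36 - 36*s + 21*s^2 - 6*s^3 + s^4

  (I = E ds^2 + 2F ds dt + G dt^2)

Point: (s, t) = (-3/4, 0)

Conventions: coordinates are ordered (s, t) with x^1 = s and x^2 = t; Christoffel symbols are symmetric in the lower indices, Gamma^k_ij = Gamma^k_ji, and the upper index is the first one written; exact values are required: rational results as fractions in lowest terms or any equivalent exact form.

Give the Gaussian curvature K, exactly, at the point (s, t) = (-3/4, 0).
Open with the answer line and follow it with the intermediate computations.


Answer: K = -32/31725

E = 45/2, F = 0, G = 19881/256, EG - F^2 = 894645/512 at the point
E_s = -18, E_t = 0, F_s = 0, F_t = 0, G_s = -1269/16, G_t = 0
E_tt = 0, F_st = 0, G_ss = 303/4
Using the Brioschi determinant formula for K from the metric derivatives:
M1 = [[-E_tt/2 + F_st - G_ss/2, E_s/2, F_s - E_t/2], [F_t - G_s/2, E, F], [G_t/2, F, G]] = [[-303/8, -9, 0], [1269/32, 45/2, 0], [0, 0, 19881/256]]; det M1 = -315093969/8192
M2 = [[0, E_t/2, G_s/2], [E_t/2, E, F], [G_s/2, F, G]] = [[0, 0, -1269/32], [0, 45/2, 0], [-1269/32, 0, 19881/256]]; det M2 = -72466245/2048
det M1 - det M2 = -25228989/8192; K = -25228989/8192 / (894645/512)^2 = -32/31725


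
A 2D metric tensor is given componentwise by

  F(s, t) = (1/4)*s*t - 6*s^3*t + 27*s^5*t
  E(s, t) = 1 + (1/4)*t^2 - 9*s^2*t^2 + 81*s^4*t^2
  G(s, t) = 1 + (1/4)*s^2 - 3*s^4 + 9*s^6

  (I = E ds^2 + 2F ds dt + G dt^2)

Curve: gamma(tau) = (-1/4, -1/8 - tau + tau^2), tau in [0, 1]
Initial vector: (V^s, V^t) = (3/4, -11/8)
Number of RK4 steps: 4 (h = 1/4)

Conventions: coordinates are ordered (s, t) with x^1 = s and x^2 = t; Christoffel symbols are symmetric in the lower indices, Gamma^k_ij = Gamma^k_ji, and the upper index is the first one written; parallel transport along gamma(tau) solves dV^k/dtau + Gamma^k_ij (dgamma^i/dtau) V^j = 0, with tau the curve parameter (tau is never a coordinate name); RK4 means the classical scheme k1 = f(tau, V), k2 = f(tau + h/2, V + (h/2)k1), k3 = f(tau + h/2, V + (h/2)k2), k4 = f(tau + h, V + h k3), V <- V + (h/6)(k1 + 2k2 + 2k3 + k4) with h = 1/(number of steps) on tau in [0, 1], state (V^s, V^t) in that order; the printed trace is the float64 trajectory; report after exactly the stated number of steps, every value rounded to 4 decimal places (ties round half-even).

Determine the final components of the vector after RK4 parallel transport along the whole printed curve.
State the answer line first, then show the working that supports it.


Answer: V^s = 0.7500, V^t = -1.3750

gamma'(tau) = (0, -1 + 2*tau); f(tau, V)^k = -Gamma^k_ij(gamma(tau)) gamma'^i(tau) V^j; h = 1/4; intermediate values shown to 6 dp
curve data and Christoffel symbols at the stage parameters:
  tau = 0.000000: gamma = (-0.250000, -0.125000), gamma' = (0.000000, -1.000000); Gamma_sss = -0.004368, Gamma_sst = -0.000485, Gamma_stt = 0.000000, Gamma_tss = 0.043676, Gamma_tst = 0.004853, Gamma_ttt = 0.000000
  tau = 0.125000: gamma = (-0.250000, -0.234375), gamma' = (0.000000, -0.750000); Gamma_sss = -0.015353, Gamma_sst = -0.000910, Gamma_stt = 0.000000, Gamma_tss = 0.081880, Gamma_tst = 0.004852, Gamma_ttt = 0.000000
  tau = 0.250000: gamma = (-0.250000, -0.312500), gamma' = (0.000000, -0.500000); Gamma_sss = -0.027289, Gamma_sst = -0.001213, Gamma_stt = 0.000000, Gamma_tss = 0.109155, Gamma_tst = 0.004851, Gamma_ttt = 0.000000
  tau = 0.375000: gamma = (-0.250000, -0.359375), gamma' = (0.000000, -0.250000); Gamma_sss = -0.036085, Gamma_sst = -0.001395, Gamma_stt = 0.000000, Gamma_tss = 0.125513, Gamma_tst = 0.004851, Gamma_ttt = 0.000000
  tau = 0.500000: gamma = (-0.250000, -0.375000), gamma' = (0.000000, 0.000000); Gamma_sss = -0.039289, Gamma_sst = -0.001455, Gamma_stt = 0.000000, Gamma_tss = 0.130965, Gamma_tst = 0.004851, Gamma_ttt = 0.000000
  tau = 0.625000: gamma = (-0.250000, -0.359375), gamma' = (0.000000, 0.250000); Gamma_sss = -0.036085, Gamma_sst = -0.001395, Gamma_stt = 0.000000, Gamma_tss = 0.125513, Gamma_tst = 0.004851, Gamma_ttt = 0.000000
  tau = 0.750000: gamma = (-0.250000, -0.312500), gamma' = (0.000000, 0.500000); Gamma_sss = -0.027289, Gamma_sst = -0.001213, Gamma_stt = 0.000000, Gamma_tss = 0.109155, Gamma_tst = 0.004851, Gamma_ttt = 0.000000
  tau = 0.875000: gamma = (-0.250000, -0.234375), gamma' = (0.000000, 0.750000); Gamma_sss = -0.015353, Gamma_sst = -0.000910, Gamma_stt = 0.000000, Gamma_tss = 0.081880, Gamma_tst = 0.004852, Gamma_ttt = 0.000000
  tau = 1.000000: gamma = (-0.250000, -0.125000), gamma' = (0.000000, 1.000000); Gamma_sss = -0.004368, Gamma_sst = -0.000485, Gamma_stt = 0.000000, Gamma_tss = 0.043676, Gamma_tst = 0.004853, Gamma_ttt = 0.000000
step 0: V^s = 0.7500, V^t = -1.3750
step 1: k1 = (-0.000364, 0.003640), k2 = (-0.000512, 0.002729), k3 = (-0.000512, 0.002729), k4 = (-0.000455, 0.001819); V <- V + (h/6)(k1 + 2k2 + 2k3 + k4): V^s = 0.7499, V^t = -1.3743
step 2: k1 = (-0.000455, 0.001819), k2 = (-0.000261, 0.000909), k3 = (-0.000261, 0.000909), k4 = (0.000000, 0.000000); V <- V + (h/6)(k1 + 2k2 + 2k3 + k4): V^s = 0.7498, V^t = -1.3741
step 3: k1 = (0.000000, 0.000000), k2 = (0.000261, -0.000909), k3 = (0.000261, -0.000909), k4 = (0.000455, -0.001819); V <- V + (h/6)(k1 + 2k2 + 2k3 + k4): V^s = 0.7499, V^t = -1.3743
step 4: k1 = (0.000455, -0.001819), k2 = (0.000512, -0.002729), k3 = (0.000512, -0.002729), k4 = (0.000364, -0.003640); V <- V + (h/6)(k1 + 2k2 + 2k3 + k4): V^s = 0.7500, V^t = -1.3750


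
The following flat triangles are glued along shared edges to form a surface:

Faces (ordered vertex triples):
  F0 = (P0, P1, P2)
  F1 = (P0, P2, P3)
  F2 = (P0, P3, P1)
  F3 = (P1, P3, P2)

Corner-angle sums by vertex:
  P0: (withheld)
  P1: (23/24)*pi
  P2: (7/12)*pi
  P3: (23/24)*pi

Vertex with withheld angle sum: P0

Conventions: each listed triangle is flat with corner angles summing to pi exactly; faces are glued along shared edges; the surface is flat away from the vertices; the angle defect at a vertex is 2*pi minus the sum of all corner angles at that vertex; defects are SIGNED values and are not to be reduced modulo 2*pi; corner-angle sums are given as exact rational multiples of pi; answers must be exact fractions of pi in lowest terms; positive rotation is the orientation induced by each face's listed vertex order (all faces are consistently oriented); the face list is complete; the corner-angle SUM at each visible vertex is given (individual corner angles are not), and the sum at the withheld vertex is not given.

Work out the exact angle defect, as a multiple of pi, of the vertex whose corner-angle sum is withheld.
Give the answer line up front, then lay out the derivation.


Answer: defect(P0) = pi/2

V = 4, E = 6, F = 4; chi = V - E + F = 2
Gauss-Bonnet: total defect = 2*pi*chi = 4*pi; visible defects sum to (7/2)*pi


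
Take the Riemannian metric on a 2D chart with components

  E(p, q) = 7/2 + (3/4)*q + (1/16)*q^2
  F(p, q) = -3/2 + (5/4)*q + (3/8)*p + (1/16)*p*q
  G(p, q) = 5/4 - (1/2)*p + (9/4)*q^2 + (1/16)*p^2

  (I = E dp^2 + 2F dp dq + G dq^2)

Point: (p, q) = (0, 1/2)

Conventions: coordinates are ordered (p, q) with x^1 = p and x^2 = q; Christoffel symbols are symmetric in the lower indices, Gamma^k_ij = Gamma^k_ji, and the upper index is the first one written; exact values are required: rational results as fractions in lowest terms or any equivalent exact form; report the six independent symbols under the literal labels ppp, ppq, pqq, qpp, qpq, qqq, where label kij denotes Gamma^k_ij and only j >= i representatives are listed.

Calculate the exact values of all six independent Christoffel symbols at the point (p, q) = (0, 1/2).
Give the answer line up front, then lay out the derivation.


Answer: Gamma_ppp = 0, Gamma_ppq = 530/6437, Gamma_pqq = 3792/6437, Gamma_qpp = 0, Gamma_qpq = -632/6437, Gamma_qqq = 5826/6437

E = 249/64, F = -7/8, G = 29/16 at the point
E_p = 0, E_q = 13/16, F_p = 13/32, F_q = 5/4, G_p = -1/2, G_q = 9/4
EG - F^2 = 6437/1024;  g^inv = (1024/6437) * [[29/16, 7/8], [7/8, 249/64]]
first-kind symbols [ij,l] = (1/2)(d_i g_jl + d_j g_il - d_l g_ij): [pp,p] = E_p/2 = 0, [pp,q] = F_p - E_q/2 = 0, [pq,p] = E_q/2 = 13/32, [pq,q] = G_p/2 = -1/4, [qq,p] = F_q - G_p/2 = 3/2, [qq,q] = G_q/2 = 9/8
Gamma^p_ij = (G*[ij,p] - F*[ij,q])/(EG - F^2), Gamma^q_ij = (E*[ij,q] - F*[ij,p])/(EG - F^2)


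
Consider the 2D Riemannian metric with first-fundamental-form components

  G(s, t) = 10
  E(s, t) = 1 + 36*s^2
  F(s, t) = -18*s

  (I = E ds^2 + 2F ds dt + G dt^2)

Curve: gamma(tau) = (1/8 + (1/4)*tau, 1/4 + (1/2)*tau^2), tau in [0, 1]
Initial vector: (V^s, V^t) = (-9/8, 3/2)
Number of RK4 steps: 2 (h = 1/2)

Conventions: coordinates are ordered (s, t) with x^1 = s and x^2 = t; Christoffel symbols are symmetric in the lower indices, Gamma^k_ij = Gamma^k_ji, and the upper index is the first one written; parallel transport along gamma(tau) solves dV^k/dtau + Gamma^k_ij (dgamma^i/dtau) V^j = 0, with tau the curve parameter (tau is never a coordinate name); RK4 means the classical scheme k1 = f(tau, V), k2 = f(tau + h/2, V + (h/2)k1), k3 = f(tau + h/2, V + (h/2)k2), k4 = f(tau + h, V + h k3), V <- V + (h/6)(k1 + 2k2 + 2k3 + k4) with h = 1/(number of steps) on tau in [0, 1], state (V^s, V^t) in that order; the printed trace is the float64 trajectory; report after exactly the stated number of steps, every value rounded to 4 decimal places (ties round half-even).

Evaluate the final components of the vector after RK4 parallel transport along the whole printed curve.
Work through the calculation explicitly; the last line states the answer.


gamma'(tau) = (1/4, tau); f(tau, V)^k = -Gamma^k_ij(gamma(tau)) gamma'^i(tau) V^j; h = 1/2; intermediate values shown to 6 dp
curve data and Christoffel symbols at the stage parameters:
  tau = 0.000000: gamma = (0.125000, 0.250000), gamma' = (0.250000, 0.000000); Gamma_sss = 0.426036, Gamma_sst = 0.000000, Gamma_stt = 0.000000, Gamma_tss = -1.704142, Gamma_tst = 0.000000, Gamma_ttt = 0.000000
  tau = 0.250000: gamma = (0.187500, 0.281250), gamma' = (0.250000, 0.250000); Gamma_sss = 0.599168, Gamma_sst = 0.000000, Gamma_stt = 0.000000, Gamma_tss = -1.597781, Gamma_tst = 0.000000, Gamma_ttt = 0.000000
  tau = 0.500000: gamma = (0.250000, 0.375000), gamma' = (0.250000, 0.500000); Gamma_sss = 0.734694, Gamma_sst = 0.000000, Gamma_stt = 0.000000, Gamma_tss = -1.469388, Gamma_tst = 0.000000, Gamma_ttt = 0.000000
  tau = 0.750000: gamma = (0.312500, 0.531250), gamma' = (0.250000, 0.750000); Gamma_sss = 0.832370, Gamma_sst = 0.000000, Gamma_stt = 0.000000, Gamma_tss = -1.331792, Gamma_tst = 0.000000, Gamma_ttt = 0.000000
  tau = 1.000000: gamma = (0.375000, 0.750000), gamma' = (0.250000, 1.000000); Gamma_sss = 0.896266, Gamma_sst = 0.000000, Gamma_stt = 0.000000, Gamma_tss = -1.195021, Gamma_tst = 0.000000, Gamma_ttt = 0.000000
step 0: V^s = -1.1250, V^t = 1.5000
step 1: k1 = (0.119822, -0.479290), k2 = (0.164029, -0.437410), k3 = (0.162373, -0.432996), k4 = (0.191721, -0.383442); V <- V + (h/6)(k1 + 2k2 + 2k3 + k4): V^s = -1.0446, V^t = 1.2830
step 2: k1 = (0.191872, -0.383744), k2 = (0.207399, -0.331839), k3 = (0.206592, -0.330547), k4 = (0.210923, -0.281231); V <- V + (h/6)(k1 + 2k2 + 2k3 + k4): V^s = -0.9421, V^t = 1.1172

Answer: V^s = -0.9421, V^t = 1.1172


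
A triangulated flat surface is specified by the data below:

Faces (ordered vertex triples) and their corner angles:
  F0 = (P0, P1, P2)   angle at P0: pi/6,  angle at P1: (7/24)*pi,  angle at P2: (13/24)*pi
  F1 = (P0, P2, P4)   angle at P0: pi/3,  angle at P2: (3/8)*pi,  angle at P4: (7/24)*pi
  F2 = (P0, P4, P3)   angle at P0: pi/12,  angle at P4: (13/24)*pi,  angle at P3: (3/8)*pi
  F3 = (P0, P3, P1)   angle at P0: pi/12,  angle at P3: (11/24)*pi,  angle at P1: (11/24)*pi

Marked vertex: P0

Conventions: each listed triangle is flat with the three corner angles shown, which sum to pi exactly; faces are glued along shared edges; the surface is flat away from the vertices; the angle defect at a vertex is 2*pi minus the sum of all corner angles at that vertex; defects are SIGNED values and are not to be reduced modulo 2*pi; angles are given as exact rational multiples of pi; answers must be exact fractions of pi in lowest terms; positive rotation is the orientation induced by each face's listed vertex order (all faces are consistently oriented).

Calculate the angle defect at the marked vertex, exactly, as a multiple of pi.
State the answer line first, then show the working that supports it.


Answer: defect(P0) = (4/3)*pi

Sum of corner angles at P0: (2/3)*pi
defect = 2*pi - (2/3)*pi


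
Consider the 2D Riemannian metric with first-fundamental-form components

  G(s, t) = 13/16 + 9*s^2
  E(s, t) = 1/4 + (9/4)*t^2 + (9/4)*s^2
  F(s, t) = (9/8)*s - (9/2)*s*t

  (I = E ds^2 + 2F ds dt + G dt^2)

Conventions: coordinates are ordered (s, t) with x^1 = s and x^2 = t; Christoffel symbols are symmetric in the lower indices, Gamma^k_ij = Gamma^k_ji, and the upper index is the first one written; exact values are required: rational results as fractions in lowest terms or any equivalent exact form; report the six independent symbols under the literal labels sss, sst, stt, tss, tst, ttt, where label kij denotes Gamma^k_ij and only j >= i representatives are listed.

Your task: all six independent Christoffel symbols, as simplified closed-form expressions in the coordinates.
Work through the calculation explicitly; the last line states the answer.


E = 1/4 + (9/4)*t^2 + (9/4)*s^2; F = (9/8)*s - (9/2)*s*t; G = 13/16 + 9*s^2
Gamma^k_ij = (1/2) g^{kl} (d_i g_jl + d_j g_il - d_l g_ij), with g^inv = (1/(EG-F^2)) [[G, -F], [-F, E]]
first partials: E_s = (9/2)*s, E_t = (9/2)*t, F_s = 9/8 - (9/2)*t, F_t = -(9/2)*s, G_s = 18*s, G_t = 0
D = EG - F^2 = 13/64 + (117/64)*t^2 + (45/16)*s^2 + (81/8)*s^2*t + (81/4)*s^4
expanded: Gamma^s_ss = (G E_s - 2F F_s + F E_t)/(2D), Gamma^s_st = (G E_t - F G_s)/(2D), Gamma^s_tt = (2G F_t - G G_s - F G_t)/(2D), Gamma^t_ss = (2E F_s - E E_t - F E_s)/(2D), Gamma^t_st = (E G_s - F E_t)/(2D), Gamma^t_tt = (E G_t - 2F F_t + F G_s)/(2D); substitute and cancel common factors

Answer: Gamma_sss = (1296*s^3 - 1944*s*t^2 + 810*s*t + 36*s)/(1296*s^4 + 648*s^2*t + 180*s^2 + 117*t^2 + 13), Gamma_sst = (3888*s^2*t - 648*s^2 + 117*t)/(1296*s^4 + 648*s^2*t + 180*s^2 + 117*t^2 + 13), Gamma_stt = (-7776*s^3 - 702*s)/(1296*s^4 + 648*s^2*t + 180*s^2 + 117*t^2 + 13), Gamma_tss = (-324*s^2*t - 972*t^3 + 162*t^2 - 108*t + 18)/(1296*s^4 + 648*s^2*t + 180*s^2 + 117*t^2 + 13), Gamma_tst = (1296*s^3 + 1944*s*t^2 - 162*s*t + 144*s)/(1296*s^4 + 648*s^2*t + 180*s^2 + 117*t^2 + 13), Gamma_ttt = (-3888*s^2*t + 972*s^2)/(1296*s^4 + 648*s^2*t + 180*s^2 + 117*t^2 + 13)


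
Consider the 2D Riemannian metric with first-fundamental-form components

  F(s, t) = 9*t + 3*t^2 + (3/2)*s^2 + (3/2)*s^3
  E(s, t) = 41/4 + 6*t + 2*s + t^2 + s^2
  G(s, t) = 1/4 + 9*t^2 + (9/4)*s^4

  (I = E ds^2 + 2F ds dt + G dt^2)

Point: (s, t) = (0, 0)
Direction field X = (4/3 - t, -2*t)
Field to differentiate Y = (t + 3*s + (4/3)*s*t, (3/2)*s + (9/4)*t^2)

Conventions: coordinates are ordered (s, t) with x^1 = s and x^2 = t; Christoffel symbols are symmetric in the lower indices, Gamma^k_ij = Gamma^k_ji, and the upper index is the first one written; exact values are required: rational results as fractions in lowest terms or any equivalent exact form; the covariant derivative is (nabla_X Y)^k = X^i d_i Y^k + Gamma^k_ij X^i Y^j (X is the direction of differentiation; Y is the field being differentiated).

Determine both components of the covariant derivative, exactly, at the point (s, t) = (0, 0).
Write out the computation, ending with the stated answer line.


E = 41/4, F = 0, G = 1/4 at the point
E_s = 2, E_t = 6, F_s = 0, F_t = 9, G_s = 0, G_t = 0
EG - F^2 = 41/16;  g^inv = (16/41) * [[1/4, 0], [0, 41/4]]
first-kind symbols [ij,l] = (1/2)(d_i g_jl + d_j g_il - d_l g_ij): [ss,s] = E_s/2 = 1, [ss,t] = F_s - E_t/2 = -3, [st,s] = E_t/2 = 3, [st,t] = G_s/2 = 0, [tt,s] = F_t - G_s/2 = 9, [tt,t] = G_t/2 = 0
Gamma^s_ij = (G*[ij,s] - F*[ij,t])/(EG - F^2), Gamma^t_ij = (E*[ij,t] - F*[ij,s])/(EG - F^2)
Gamma_sss = 4/41, Gamma_sst = 12/41, Gamma_stt = 36/41, Gamma_tss = -12, Gamma_tst = 0, Gamma_ttt = 0
X = (4/3, 0), Y = (0, 0) at the point

Answer: (nabla_X Y)^s = 4, (nabla_X Y)^t = 2


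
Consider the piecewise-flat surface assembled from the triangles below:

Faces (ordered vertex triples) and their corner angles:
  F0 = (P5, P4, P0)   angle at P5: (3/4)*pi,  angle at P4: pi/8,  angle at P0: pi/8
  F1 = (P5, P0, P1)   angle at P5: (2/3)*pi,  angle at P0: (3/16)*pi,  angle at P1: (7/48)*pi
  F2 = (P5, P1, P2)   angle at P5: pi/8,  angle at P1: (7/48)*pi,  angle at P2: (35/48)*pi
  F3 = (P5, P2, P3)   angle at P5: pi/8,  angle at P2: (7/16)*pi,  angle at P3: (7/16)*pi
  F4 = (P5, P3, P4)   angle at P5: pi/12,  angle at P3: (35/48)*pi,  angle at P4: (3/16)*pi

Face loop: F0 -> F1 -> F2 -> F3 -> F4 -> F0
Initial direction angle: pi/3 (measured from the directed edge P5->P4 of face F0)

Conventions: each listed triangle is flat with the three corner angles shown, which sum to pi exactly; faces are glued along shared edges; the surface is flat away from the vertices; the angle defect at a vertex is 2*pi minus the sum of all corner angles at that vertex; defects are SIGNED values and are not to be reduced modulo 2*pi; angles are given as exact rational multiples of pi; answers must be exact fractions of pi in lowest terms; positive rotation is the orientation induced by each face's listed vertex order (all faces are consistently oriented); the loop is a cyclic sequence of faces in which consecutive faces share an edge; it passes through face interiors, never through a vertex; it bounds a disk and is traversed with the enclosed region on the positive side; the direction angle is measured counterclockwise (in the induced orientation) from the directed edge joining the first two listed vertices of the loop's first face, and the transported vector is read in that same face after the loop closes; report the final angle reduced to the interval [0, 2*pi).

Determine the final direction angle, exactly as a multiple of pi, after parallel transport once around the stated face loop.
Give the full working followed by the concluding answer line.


enclosed vertex P5: corner angles sum to (7/4)*pi, defect = 2*pi - (7/4)*pi = pi/4
final direction = starting direction + enclosed defect total, reduced mod 2*pi (induced orientation)
final angle = pi/3 + pi/4 = (7/12)*pi (mod 2*pi)

Answer: final direction angle = (7/12)*pi


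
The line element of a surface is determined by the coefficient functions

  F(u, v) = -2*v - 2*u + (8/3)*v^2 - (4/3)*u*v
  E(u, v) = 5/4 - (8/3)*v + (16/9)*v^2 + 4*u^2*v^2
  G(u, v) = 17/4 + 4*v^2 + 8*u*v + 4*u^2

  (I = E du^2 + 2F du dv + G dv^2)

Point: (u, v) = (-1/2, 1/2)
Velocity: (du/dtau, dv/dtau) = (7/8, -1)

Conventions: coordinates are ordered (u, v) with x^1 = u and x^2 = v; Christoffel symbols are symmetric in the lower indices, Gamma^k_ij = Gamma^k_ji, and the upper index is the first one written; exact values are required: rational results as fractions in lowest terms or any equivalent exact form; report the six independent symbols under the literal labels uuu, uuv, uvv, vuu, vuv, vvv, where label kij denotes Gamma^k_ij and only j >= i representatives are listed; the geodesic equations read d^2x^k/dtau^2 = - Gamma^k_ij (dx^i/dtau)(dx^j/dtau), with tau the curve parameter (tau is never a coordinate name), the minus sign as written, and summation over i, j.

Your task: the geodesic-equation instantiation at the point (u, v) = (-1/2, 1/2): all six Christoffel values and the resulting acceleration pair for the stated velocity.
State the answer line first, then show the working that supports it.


Answer: Gamma_uuu = 43/115, Gamma_uuv = 17/115, Gamma_uvv = 408/115, Gamma_vuu = -754/1035, Gamma_vuv = -4/115, Gamma_vvv = -96/115; accelerations (d^2u/dtau^2, d^2v/dtau^2) = (-5263/1472, 8821/6624)

E = 11/18, F = 1, G = 17/4 at the point
E_u = -1, E_v = 1/9, F_u = -8/3, F_v = 4/3, G_u = 0, G_v = 0
EG - F^2 = 115/72;  g^inv = (72/115) * [[17/4, -1], [-1, 11/18]]
first-kind symbols [ij,l] = (1/2)(d_i g_jl + d_j g_il - d_l g_ij): [uu,u] = E_u/2 = -1/2, [uu,v] = F_u - E_v/2 = -49/18, [uv,u] = E_v/2 = 1/18, [uv,v] = G_u/2 = 0, [vv,u] = F_v - G_u/2 = 4/3, [vv,v] = G_v/2 = 0
Gamma^u_ij = (G*[ij,u] - F*[ij,v])/(EG - F^2), Gamma^v_ij = (E*[ij,v] - F*[ij,u])/(EG - F^2)
Gamma_uuu = 43/115, Gamma_uuv = 17/115, Gamma_uvv = 408/115, Gamma_vuu = -754/1035, Gamma_vuv = -4/115, Gamma_vvv = -96/115
d^2u/dtau^2 = -(Gamma_uuu*(7/8)^2 + 2*Gamma_uuv*(7/8)*(-1) + Gamma_uvv*(-1)^2) = -5263/1472
d^2v/dtau^2 = -(Gamma_vuu*(7/8)^2 + 2*Gamma_vuv*(7/8)*(-1) + Gamma_vvv*(-1)^2) = 8821/6624
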